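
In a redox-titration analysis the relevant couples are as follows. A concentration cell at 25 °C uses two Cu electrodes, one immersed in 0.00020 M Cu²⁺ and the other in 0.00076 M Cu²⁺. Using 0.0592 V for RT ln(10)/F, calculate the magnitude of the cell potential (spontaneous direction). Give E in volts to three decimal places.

+0.017 V

For a concentration cell E°cell = 0. The 0.00076 M side is the cathode (reduction is favoured where [Cu²⁺] is higher).
With n = 2, E = −(0.0592/2) log([Cu²⁺]ₐₙ/[Cu²⁺]꜀ₐₜ) = −(0.0592/2) log(0.0002/0.00076) = −(0.0592/2)(-0.580) = +0.017 V.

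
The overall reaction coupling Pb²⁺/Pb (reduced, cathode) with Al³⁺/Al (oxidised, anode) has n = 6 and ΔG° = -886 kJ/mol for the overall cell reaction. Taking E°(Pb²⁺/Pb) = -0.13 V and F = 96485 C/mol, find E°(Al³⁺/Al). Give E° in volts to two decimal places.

E°cell = −ΔG°/(nF) = −(-886×10³)/((6)(96485)) = +1.530 V.
Since Pb²⁺/Pb is the cathode and Al³⁺/Al the anode, E°cell = E°(Pb²⁺/Pb) − E°(Al³⁺/Al).
So E°(Al³⁺/Al) = E°(Pb²⁺/Pb) − E°cell = (-0.13) − (+1.530) = -1.66 V.

-1.66 V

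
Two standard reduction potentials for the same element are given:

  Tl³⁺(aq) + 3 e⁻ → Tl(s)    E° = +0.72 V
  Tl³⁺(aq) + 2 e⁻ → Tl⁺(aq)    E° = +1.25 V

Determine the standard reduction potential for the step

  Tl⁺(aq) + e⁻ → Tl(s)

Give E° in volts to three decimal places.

-0.340 V

Sequential free energies add, so n₃E°₃ = n₁E°₁ + n₂E°₂.
With n₃ = 3, and the known step contributing 2×(+1.25) V, the unknown satisfies 1·E° = 3×(+0.72) − 2×(+1.25) = -0.340.
E° = -0.340 / 1 = -0.340 V.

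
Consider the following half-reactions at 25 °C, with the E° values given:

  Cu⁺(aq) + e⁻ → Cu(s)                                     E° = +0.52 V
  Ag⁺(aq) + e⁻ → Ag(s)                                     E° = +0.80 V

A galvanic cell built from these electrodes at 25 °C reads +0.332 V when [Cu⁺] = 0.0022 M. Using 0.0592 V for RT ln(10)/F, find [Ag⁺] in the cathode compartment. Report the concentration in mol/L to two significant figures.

Ag⁺/Ag is the cathode, Cu⁺/Cu the anode: E°cell = +0.28 V, n = 1.
Overall reaction: Ag⁺(aq) + Cu(s) → Ag(s) + Cu⁺(aq); Q = [Cu⁺]^1/[Ag⁺]^1.
From E = E° − (0.0592/n) log Q: log Q = (E° − E)·n/0.0592 = (+0.28 − (+0.332))·1/0.0592 = -0.8784.
So 1·log[Ag⁺] = 1·log(0.0022) − log Q = -2.6576 − (-0.8784) = -1.7792; [Ag⁺] = 10^(-1.7792) ≈ 0.017 M.

0.017 M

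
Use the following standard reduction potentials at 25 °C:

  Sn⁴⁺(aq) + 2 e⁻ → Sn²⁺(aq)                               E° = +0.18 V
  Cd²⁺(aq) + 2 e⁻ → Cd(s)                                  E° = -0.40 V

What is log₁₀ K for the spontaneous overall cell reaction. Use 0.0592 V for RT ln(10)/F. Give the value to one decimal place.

19.6

Cathode: Sn⁴⁺/Sn²⁺; anode: Cd²⁺/Cd. E°cell = +0.58 V, n = 2.
log K = nE°cell / 0.0592 = (2)(+0.58) / 0.0592 = 19.6.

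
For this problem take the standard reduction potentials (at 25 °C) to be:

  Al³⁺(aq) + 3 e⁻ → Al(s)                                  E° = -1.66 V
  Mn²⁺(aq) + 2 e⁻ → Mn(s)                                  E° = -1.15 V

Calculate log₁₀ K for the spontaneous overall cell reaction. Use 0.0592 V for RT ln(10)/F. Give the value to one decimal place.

Cathode: Mn²⁺/Mn; anode: Al³⁺/Al. E°cell = +0.51 V, n = 6.
log K = nE°cell / 0.0592 = (6)(+0.51) / 0.0592 = 51.7.

51.7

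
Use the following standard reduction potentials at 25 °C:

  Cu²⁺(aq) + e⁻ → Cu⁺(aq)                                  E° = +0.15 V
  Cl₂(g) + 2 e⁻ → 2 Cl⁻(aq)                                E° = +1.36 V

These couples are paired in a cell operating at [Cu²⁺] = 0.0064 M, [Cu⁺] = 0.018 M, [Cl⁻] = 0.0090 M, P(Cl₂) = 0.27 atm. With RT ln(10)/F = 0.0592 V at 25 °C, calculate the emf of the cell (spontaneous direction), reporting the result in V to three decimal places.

Cl₂/Cl⁻ is the cathode (higher E°), Cu²⁺/Cu⁺ the anode: E°cell = +1.36 − (+0.15) = +1.21 V, n = 2.
Overall: Cl₂(g) + 2 Cu⁺(aq) → 2 Cl⁻(aq) + 2 Cu²⁺(aq)
Q = [Cl⁻]^2·[Cu²⁺]^2 / (P(Cl₂)·[Cu⁺]^2); log Q = -4.421.
E = E° − (0.0592/n) log Q = +1.21 − (0.0592/2)(-4.421) = +1.341 V.

+1.341 V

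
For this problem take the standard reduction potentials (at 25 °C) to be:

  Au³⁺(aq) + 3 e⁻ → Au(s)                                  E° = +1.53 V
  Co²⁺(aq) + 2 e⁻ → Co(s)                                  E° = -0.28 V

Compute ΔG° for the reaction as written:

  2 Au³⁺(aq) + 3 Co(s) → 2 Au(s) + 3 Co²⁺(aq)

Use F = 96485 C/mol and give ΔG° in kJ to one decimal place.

As written, Au³⁺/Au is reduced (cathode) and Co²⁺/Co is oxidised (anode), so E°cell = (+1.53) − (-0.28) = +1.81 V.
Balancing electrons gives n = 6.
ΔG° = −nFE° = −(6)(96485)(+1.81) = -1,047,827 J = -1047.8 kJ.

-1047.8 kJ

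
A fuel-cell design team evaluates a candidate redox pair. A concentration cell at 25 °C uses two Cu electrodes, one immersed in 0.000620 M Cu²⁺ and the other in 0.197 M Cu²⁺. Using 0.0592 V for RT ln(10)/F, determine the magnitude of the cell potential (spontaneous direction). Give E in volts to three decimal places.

For a concentration cell E°cell = 0. The 0.197 M side is the cathode (reduction is favoured where [Cu²⁺] is higher).
With n = 2, E = −(0.0592/2) log([Cu²⁺]ₐₙ/[Cu²⁺]꜀ₐₜ) = −(0.0592/2) log(0.00062/0.197) = −(0.0592/2)(-2.502) = +0.074 V.

+0.074 V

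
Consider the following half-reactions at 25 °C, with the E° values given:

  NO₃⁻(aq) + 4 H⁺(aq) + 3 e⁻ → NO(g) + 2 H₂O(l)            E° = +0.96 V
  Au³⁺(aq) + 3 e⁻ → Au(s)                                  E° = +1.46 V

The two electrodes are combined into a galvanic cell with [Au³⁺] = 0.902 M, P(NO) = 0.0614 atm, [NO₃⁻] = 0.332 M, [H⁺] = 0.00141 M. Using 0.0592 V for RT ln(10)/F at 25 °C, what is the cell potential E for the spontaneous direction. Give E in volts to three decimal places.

+0.710 V

Au³⁺/Au is the cathode (higher E°), NO₃⁻/NO the anode: E°cell = +1.46 − (+0.96) = +0.50 V, n = 3.
Overall: Au³⁺(aq) + NO(g) + 2 H₂O(l) → Au(s) + NO₃⁻(aq) + 4 H⁺(aq)
Q = [NO₃⁻]·[H⁺]^4 / ([Au³⁺]·P(NO)); log Q = -10.625.
E = E° − (0.0592/n) log Q = +0.50 − (0.0592/3)(-10.625) = +0.710 V.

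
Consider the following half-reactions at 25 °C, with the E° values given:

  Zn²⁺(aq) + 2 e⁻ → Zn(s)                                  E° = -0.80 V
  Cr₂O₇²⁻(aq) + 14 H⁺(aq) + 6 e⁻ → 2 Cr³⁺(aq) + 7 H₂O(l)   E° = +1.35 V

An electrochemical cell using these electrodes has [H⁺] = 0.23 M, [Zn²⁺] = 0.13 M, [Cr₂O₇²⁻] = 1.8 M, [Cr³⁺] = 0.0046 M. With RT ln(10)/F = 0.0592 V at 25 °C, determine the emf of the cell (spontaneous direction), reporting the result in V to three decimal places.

+2.137 V

Cr₂O₇²⁻/Cr³⁺ is the cathode (higher E°), Zn²⁺/Zn the anode: E°cell = +1.35 − (-0.80) = +2.15 V, n = 6.
Overall: Cr₂O₇²⁻(aq) + 14 H⁺(aq) + 3 Zn(s) → 2 Cr³⁺(aq) + 7 H₂O(l) + 3 Zn²⁺(aq)
Q = [Cr³⁺]^2·[Zn²⁺]^3 / ([Cr₂O₇²⁻]·[H⁺]^14); log Q = 1.348.
E = E° − (0.0592/n) log Q = +2.15 − (0.0592/6)(1.348) = +2.137 V.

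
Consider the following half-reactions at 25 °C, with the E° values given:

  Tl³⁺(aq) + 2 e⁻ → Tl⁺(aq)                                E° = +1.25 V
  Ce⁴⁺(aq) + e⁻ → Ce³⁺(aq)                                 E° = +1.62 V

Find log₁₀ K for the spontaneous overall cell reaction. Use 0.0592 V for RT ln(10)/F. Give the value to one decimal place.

Cathode: Ce⁴⁺/Ce³⁺; anode: Tl³⁺/Tl⁺. E°cell = +0.37 V, n = 2.
log K = nE°cell / 0.0592 = (2)(+0.37) / 0.0592 = 12.5.

12.5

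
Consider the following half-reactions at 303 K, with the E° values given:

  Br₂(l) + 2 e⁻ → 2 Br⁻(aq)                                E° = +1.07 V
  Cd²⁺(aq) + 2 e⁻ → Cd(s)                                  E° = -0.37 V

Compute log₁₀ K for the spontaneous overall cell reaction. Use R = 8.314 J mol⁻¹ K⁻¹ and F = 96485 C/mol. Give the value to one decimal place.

47.9

Cathode: Br₂/Br⁻; anode: Cd²⁺/Cd. E°cell = (+1.07) − (-0.37) = +1.44 V, with n = 2.
ΔG° = −nFE° = −RT ln K, so ln K = nFE°/(RT) = (2)(96485)(+1.44) / ((8.314)(303)) = 110.306.
log₁₀ K = 110.306 / ln 10 = 47.9.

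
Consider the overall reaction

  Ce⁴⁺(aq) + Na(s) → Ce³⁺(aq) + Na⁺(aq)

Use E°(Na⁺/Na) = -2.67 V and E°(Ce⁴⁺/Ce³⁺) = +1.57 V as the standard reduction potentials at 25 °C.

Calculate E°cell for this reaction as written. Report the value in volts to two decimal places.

+4.24 V

The Ce⁴⁺/Ce³⁺ couple has the higher reduction potential, so it is the cathode; Na⁺/Na is oxidised at the anode.
E°cell = E°(cathode) − E°(anode) = (+1.57) − (-2.67) = +4.24 V.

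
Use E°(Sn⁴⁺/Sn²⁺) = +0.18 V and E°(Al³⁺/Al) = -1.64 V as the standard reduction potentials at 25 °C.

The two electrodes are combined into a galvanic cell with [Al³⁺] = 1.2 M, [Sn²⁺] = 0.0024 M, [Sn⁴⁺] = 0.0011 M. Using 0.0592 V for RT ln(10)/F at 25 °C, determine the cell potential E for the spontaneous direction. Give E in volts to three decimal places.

+1.808 V

Sn⁴⁺/Sn²⁺ is the cathode (higher E°), Al³⁺/Al the anode: E°cell = +0.18 − (-1.64) = +1.82 V, n = 6.
Overall: 3 Sn⁴⁺(aq) + 2 Al(s) → 3 Sn²⁺(aq) + 2 Al³⁺(aq)
Q = [Sn²⁺]^3·[Al³⁺]^2 / ([Sn⁴⁺]^3); log Q = 1.175.
E = E° − (0.0592/n) log Q = +1.82 − (0.0592/6)(1.175) = +1.808 V.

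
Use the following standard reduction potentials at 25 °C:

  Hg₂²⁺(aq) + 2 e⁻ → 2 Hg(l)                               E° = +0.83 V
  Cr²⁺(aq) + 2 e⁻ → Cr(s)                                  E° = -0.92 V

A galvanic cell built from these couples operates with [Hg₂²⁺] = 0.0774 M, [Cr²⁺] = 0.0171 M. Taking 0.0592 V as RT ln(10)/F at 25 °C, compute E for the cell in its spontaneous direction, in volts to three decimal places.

Hg₂²⁺/Hg is the cathode (higher E°), Cr²⁺/Cr the anode: E°cell = +0.83 − (-0.92) = +1.75 V, n = 2.
Overall: Hg₂²⁺(aq) + Cr(s) → 2 Hg(l) + Cr²⁺(aq)
Q = [Cr²⁺] / ([Hg₂²⁺]); log Q = -0.656.
E = E° − (0.0592/n) log Q = +1.75 − (0.0592/2)(-0.656) = +1.769 V.

+1.769 V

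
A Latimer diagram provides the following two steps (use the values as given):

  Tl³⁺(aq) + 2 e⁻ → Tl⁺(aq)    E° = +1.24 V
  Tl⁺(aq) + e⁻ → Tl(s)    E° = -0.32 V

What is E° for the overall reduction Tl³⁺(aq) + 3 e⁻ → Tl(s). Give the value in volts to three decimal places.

Since ΔG° = −nFE° is additive over sequential reductions, n₃E°₃ = n₁E°₁ + n₂E°₂.
E°₃ = (2×+1.24 + 1×-0.32) / 3 = (+2.160) / 3 = +0.720 V.

+0.720 V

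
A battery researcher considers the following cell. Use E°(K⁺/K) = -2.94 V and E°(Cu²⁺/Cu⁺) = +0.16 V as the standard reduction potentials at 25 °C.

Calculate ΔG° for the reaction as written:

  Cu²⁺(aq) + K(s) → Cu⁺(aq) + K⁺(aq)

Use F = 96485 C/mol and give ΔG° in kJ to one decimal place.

As written, Cu²⁺/Cu⁺ is reduced (cathode) and K⁺/K is oxidised (anode), so E°cell = (+0.16) − (-2.94) = +3.10 V.
Balancing electrons gives n = 1.
ΔG° = −nFE° = −(1)(96485)(+3.10) = -299,104 J = -299.1 kJ.

-299.1 kJ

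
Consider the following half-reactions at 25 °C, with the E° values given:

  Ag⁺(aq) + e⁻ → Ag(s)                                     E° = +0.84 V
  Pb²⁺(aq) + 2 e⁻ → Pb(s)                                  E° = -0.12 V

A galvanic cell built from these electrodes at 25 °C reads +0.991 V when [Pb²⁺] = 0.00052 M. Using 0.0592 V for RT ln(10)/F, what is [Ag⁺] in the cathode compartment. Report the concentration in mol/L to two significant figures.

0.076 M

Ag⁺/Ag is the cathode, Pb²⁺/Pb the anode: E°cell = +0.96 V, n = 2.
Overall reaction: 2 Ag⁺(aq) + Pb(s) → 2 Ag(s) + Pb²⁺(aq); Q = [Pb²⁺]^1/[Ag⁺]^2.
From E = E° − (0.0592/n) log Q: log Q = (E° − E)·n/0.0592 = (+0.96 − (+0.991))·2/0.0592 = -1.0473.
So 2·log[Ag⁺] = 1·log(0.00052) − log Q = -3.2840 − (-1.0473) = -2.2367; log[Ag⁺] = -2.2367 / 2 = -1.1183; [Ag⁺] = 10^(-1.1183) ≈ 0.076 M.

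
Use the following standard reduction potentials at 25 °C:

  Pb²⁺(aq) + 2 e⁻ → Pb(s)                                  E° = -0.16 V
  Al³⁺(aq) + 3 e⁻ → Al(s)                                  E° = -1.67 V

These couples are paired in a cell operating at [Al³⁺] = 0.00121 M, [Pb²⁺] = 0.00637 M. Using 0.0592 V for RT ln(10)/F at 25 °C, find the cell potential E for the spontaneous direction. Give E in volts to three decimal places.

+1.503 V

Pb²⁺/Pb is the cathode (higher E°), Al³⁺/Al the anode: E°cell = -0.16 − (-1.67) = +1.51 V, n = 6.
Overall: 3 Pb²⁺(aq) + 2 Al(s) → 3 Pb(s) + 2 Al³⁺(aq)
Q = [Al³⁺]^2 / ([Pb²⁺]^3); log Q = 0.753.
E = E° − (0.0592/n) log Q = +1.51 − (0.0592/6)(0.753) = +1.503 V.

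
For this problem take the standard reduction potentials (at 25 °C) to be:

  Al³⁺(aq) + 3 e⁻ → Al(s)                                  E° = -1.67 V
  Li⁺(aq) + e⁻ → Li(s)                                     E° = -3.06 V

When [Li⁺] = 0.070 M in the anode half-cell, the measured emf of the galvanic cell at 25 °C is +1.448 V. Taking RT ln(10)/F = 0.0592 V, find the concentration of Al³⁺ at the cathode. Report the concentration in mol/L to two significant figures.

Al³⁺/Al is the cathode, Li⁺/Li the anode: E°cell = +1.39 V, n = 3.
Overall reaction: Al³⁺(aq) + 3 Li(s) → Al(s) + 3 Li⁺(aq); Q = [Li⁺]^3/[Al³⁺]^1.
From E = E° − (0.0592/n) log Q: log Q = (E° − E)·n/0.0592 = (+1.39 − (+1.448))·3/0.0592 = -2.9392.
So 1·log[Al³⁺] = 3·log(0.07) − log Q = -3.4647 − (-2.9392) = -0.5255; [Al³⁺] = 10^(-0.5255) ≈ 0.30 M.

0.30 M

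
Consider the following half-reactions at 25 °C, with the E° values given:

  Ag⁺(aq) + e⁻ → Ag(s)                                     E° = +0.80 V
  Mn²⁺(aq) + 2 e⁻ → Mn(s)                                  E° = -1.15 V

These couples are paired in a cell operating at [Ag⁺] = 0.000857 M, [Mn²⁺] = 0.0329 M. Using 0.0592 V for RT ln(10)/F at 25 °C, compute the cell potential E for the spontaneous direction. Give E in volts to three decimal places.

Ag⁺/Ag is the cathode (higher E°), Mn²⁺/Mn the anode: E°cell = +0.80 − (-1.15) = +1.95 V, n = 2.
Overall: 2 Ag⁺(aq) + Mn(s) → 2 Ag(s) + Mn²⁺(aq)
Q = [Mn²⁺] / ([Ag⁺]^2); log Q = 4.651.
E = E° − (0.0592/n) log Q = +1.95 − (0.0592/2)(4.651) = +1.812 V.

+1.812 V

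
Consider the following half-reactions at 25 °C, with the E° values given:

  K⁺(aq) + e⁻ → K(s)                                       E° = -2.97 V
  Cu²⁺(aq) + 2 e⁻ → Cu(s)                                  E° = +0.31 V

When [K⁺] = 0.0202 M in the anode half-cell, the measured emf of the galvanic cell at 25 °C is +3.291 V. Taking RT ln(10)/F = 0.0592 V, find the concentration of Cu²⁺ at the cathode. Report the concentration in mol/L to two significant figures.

0.00096 M

Cu²⁺/Cu is the cathode, K⁺/K the anode: E°cell = +3.28 V, n = 2.
Overall reaction: Cu²⁺(aq) + 2 K(s) → Cu(s) + 2 K⁺(aq); Q = [K⁺]^2/[Cu²⁺]^1.
From E = E° − (0.0592/n) log Q: log Q = (E° − E)·n/0.0592 = (+3.28 − (+3.291))·2/0.0592 = -0.3716.
So 1·log[Cu²⁺] = 2·log(0.0202) − log Q = -3.3893 − (-0.3716) = -3.0177; [Cu²⁺] = 10^(-3.0177) ≈ 0.00096 M.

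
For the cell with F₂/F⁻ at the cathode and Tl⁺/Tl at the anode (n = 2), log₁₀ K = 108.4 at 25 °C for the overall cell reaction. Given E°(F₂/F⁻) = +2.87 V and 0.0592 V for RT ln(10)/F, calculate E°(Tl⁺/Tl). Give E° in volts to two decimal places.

-0.34 V

E°cell = (0.0592/n)·log K = (0.0592/2)(108.4) = +3.209 V.
Since F₂/F⁻ is the cathode and Tl⁺/Tl the anode, E°cell = E°(F₂/F⁻) − E°(Tl⁺/Tl).
So E°(Tl⁺/Tl) = E°(F₂/F⁻) − E°cell = (+2.87) − (+3.209) = -0.34 V.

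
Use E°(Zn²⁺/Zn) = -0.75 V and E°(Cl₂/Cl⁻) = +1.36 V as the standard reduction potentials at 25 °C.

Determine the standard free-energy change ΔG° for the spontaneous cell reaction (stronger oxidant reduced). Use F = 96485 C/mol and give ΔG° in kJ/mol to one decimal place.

-407.2 kJ/mol

Cl₂/Cl⁻ (E° = +1.36 V) is the cathode; Zn²⁺/Zn (E° = -0.75 V) is the anode, so E°cell = +2.11 V.
Balancing electrons gives n = 2 (lcm of 2 and 2).
ΔG° = −nFE° = −(2)(96485)(+2.11) = -407,167 J = -407.2 kJ/mol.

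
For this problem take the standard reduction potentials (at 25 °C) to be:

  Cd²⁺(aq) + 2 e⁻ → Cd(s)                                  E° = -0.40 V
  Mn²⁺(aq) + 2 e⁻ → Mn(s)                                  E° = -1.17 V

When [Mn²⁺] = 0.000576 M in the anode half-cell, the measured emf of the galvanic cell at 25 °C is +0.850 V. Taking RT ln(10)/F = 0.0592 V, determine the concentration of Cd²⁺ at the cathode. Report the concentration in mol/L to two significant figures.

Cd²⁺/Cd is the cathode, Mn²⁺/Mn the anode: E°cell = +0.77 V, n = 2.
Overall reaction: Cd²⁺(aq) + Mn(s) → Cd(s) + Mn²⁺(aq); Q = [Mn²⁺]^1/[Cd²⁺]^1.
From E = E° − (0.0592/n) log Q: log Q = (E° − E)·n/0.0592 = (+0.77 − (+0.850))·2/0.0592 = -2.7027.
So 1·log[Cd²⁺] = 1·log(0.000576) − log Q = -3.2396 − (-2.7027) = -0.5369; [Cd²⁺] = 10^(-0.5369) ≈ 0.29 M.

0.29 M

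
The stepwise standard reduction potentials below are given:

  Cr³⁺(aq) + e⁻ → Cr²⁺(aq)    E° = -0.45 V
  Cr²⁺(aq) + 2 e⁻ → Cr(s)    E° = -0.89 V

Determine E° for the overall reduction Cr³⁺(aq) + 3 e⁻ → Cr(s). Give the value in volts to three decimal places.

-0.743 V

Since ΔG° = −nFE° is additive over sequential reductions, n₃E°₃ = n₁E°₁ + n₂E°₂.
E°₃ = (1×-0.45 + 2×-0.89) / 3 = (-2.230) / 3 = -0.743 V.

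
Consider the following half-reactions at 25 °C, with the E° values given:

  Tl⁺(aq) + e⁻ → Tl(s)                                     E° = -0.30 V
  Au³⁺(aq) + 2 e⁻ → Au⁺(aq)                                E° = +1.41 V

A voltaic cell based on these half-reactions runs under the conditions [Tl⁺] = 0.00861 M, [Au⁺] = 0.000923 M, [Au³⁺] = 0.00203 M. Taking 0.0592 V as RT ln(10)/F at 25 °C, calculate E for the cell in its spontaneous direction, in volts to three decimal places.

+1.842 V

Au³⁺/Au⁺ is the cathode (higher E°), Tl⁺/Tl the anode: E°cell = +1.41 − (-0.30) = +1.71 V, n = 2.
Overall: Au³⁺(aq) + 2 Tl(s) → Au⁺(aq) + 2 Tl⁺(aq)
Q = [Au⁺]·[Tl⁺]^2 / ([Au³⁺]); log Q = -4.472.
E = E° − (0.0592/n) log Q = +1.71 − (0.0592/2)(-4.472) = +1.842 V.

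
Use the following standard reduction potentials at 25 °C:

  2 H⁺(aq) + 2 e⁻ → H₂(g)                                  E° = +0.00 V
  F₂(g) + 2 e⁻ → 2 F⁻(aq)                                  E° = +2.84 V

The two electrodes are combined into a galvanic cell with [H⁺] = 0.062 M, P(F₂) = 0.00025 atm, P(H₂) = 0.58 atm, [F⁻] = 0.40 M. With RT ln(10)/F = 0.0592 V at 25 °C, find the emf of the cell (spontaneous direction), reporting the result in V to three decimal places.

F₂/F⁻ is the cathode (higher E°), H⁺/H₂ the anode: E°cell = +2.84 − (+0.00) = +2.84 V, n = 2.
Overall: F₂(g) + H₂(g) → 2 F⁻(aq) + 2 H⁺(aq)
Q = [F⁻]^2·[H⁺]^2 / (P(F₂)·P(H₂)); log Q = 0.628.
E = E° − (0.0592/n) log Q = +2.84 − (0.0592/2)(0.628) = +2.821 V.

+2.821 V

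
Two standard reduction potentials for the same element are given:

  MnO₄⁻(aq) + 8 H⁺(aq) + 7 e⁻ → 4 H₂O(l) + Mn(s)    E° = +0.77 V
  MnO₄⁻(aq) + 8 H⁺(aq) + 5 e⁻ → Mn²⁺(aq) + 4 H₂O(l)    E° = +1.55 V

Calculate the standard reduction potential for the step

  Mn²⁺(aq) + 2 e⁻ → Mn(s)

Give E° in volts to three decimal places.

-1.180 V

Sequential free energies add, so n₃E°₃ = n₁E°₁ + n₂E°₂.
With n₃ = 7, and the known step contributing 5×(+1.55) V, the unknown satisfies 2·E° = 7×(+0.77) − 5×(+1.55) = -2.360.
E° = -2.360 / 2 = -1.180 V.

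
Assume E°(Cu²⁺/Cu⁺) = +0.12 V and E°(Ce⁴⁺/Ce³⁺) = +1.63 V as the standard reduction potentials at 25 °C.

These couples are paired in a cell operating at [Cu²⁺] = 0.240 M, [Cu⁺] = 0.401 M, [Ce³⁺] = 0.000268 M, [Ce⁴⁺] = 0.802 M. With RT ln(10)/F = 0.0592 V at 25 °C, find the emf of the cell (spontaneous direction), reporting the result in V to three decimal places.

+1.729 V

Ce⁴⁺/Ce³⁺ is the cathode (higher E°), Cu²⁺/Cu⁺ the anode: E°cell = +1.63 − (+0.12) = +1.51 V, n = 1.
Overall: Ce⁴⁺(aq) + Cu⁺(aq) → Ce³⁺(aq) + Cu²⁺(aq)
Q = [Ce³⁺]·[Cu²⁺] / ([Ce⁴⁺]·[Cu⁺]); log Q = -3.699.
E = E° − (0.0592/n) log Q = +1.51 − (0.0592/1)(-3.699) = +1.729 V.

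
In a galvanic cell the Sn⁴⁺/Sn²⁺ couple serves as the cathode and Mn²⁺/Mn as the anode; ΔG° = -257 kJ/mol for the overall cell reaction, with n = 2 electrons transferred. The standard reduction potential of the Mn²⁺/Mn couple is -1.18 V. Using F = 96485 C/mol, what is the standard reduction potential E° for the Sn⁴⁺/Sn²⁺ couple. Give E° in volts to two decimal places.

+0.15 V

E°cell = −ΔG°/(nF) = −(-257×10³)/((2)(96485)) = +1.332 V.
Since Sn⁴⁺/Sn²⁺ is the cathode and Mn²⁺/Mn the anode, E°cell = E°(Sn⁴⁺/Sn²⁺) − E°(Mn²⁺/Mn).
So E°(Sn⁴⁺/Sn²⁺) = E°cell + E°(Mn²⁺/Mn) = +1.332 + (-1.18) = +0.15 V.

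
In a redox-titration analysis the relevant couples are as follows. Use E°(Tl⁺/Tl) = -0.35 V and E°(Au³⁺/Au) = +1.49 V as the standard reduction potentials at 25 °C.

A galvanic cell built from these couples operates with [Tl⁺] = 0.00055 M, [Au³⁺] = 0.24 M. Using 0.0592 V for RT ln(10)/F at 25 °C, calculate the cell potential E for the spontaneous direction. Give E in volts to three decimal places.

Au³⁺/Au is the cathode (higher E°), Tl⁺/Tl the anode: E°cell = +1.49 − (-0.35) = +1.84 V, n = 3.
Overall: Au³⁺(aq) + 3 Tl(s) → Au(s) + 3 Tl⁺(aq)
Q = [Tl⁺]^3 / ([Au³⁺]); log Q = -9.159.
E = E° − (0.0592/n) log Q = +1.84 − (0.0592/3)(-9.159) = +2.021 V.

+2.021 V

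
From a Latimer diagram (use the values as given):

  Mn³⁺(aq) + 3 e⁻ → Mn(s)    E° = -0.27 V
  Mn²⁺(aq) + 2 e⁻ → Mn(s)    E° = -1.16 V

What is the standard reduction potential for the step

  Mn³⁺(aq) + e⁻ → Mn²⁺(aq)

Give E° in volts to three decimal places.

+1.510 V

Sequential free energies add, so n₃E°₃ = n₁E°₁ + n₂E°₂.
With n₃ = 3, and the known step contributing 2×(-1.16) V, the unknown satisfies 1·E° = 3×(-0.27) − 2×(-1.16) = +1.510.
E° = +1.510 / 1 = +1.510 V.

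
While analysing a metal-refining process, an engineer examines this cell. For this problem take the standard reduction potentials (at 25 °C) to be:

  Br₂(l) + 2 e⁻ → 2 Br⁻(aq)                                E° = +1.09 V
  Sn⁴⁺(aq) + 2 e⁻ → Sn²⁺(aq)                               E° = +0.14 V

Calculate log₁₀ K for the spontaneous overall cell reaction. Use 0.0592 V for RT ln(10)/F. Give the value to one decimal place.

Cathode: Br₂/Br⁻; anode: Sn⁴⁺/Sn²⁺. E°cell = +0.95 V, n = 2.
log K = nE°cell / 0.0592 = (2)(+0.95) / 0.0592 = 32.1.

32.1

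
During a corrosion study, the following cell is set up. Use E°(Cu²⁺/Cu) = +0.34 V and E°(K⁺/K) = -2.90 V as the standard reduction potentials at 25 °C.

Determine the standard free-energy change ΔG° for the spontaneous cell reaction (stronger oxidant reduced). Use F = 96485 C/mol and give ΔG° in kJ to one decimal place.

Cu²⁺/Cu (E° = +0.34 V) is the cathode; K⁺/K (E° = -2.90 V) is the anode, so E°cell = +3.24 V.
Balancing electrons gives n = 2 (lcm of 2 and 1).
ΔG° = −nFE° = −(2)(96485)(+3.24) = -625,223 J = -625.2 kJ.

-625.2 kJ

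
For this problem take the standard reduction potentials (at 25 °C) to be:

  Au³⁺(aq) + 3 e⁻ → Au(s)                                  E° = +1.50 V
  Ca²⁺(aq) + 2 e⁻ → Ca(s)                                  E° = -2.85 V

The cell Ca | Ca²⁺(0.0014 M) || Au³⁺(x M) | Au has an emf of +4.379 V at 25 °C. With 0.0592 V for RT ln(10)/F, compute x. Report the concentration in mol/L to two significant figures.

Au³⁺/Au is the cathode, Ca²⁺/Ca the anode: E°cell = +4.35 V, n = 6.
Overall reaction: 2 Au³⁺(aq) + 3 Ca(s) → 2 Au(s) + 3 Ca²⁺(aq); Q = [Ca²⁺]^3/[Au³⁺]^2.
From E = E° − (0.0592/n) log Q: log Q = (E° − E)·n/0.0592 = (+4.35 − (+4.379))·6/0.0592 = -2.9392.
So 2·log[Au³⁺] = 3·log(0.0014) − log Q = -8.5616 − (-2.9392) = -5.6224; log[Au³⁺] = -5.6224 / 2 = -2.8112; [Au³⁺] = 10^(-2.8112) ≈ 0.0015 M.

0.0015 M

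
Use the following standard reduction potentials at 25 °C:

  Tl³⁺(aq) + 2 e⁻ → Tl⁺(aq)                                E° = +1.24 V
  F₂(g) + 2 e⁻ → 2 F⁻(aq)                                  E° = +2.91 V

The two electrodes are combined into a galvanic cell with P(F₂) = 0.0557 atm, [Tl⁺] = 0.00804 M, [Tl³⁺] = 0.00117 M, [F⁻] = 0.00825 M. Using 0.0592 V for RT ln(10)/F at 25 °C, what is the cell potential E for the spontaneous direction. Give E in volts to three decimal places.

F₂/F⁻ is the cathode (higher E°), Tl³⁺/Tl⁺ the anode: E°cell = +2.91 − (+1.24) = +1.67 V, n = 2.
Overall: F₂(g) + Tl⁺(aq) → 2 F⁻(aq) + Tl³⁺(aq)
Q = [F⁻]^2·[Tl³⁺] / (P(F₂)·[Tl⁺]); log Q = -3.750.
E = E° − (0.0592/n) log Q = +1.67 − (0.0592/2)(-3.750) = +1.781 V.

+1.781 V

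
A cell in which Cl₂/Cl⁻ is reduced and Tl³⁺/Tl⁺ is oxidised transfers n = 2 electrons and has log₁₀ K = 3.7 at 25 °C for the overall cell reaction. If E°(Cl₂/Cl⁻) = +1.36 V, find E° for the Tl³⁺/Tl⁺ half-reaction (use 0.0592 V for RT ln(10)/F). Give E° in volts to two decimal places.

E°cell = (0.0592/n)·log K = (0.0592/2)(3.7) = +0.110 V.
Since Cl₂/Cl⁻ is the cathode and Tl³⁺/Tl⁺ the anode, E°cell = E°(Cl₂/Cl⁻) − E°(Tl³⁺/Tl⁺).
So E°(Tl³⁺/Tl⁺) = E°(Cl₂/Cl⁻) − E°cell = (+1.36) − (+0.110) = +1.25 V.

+1.25 V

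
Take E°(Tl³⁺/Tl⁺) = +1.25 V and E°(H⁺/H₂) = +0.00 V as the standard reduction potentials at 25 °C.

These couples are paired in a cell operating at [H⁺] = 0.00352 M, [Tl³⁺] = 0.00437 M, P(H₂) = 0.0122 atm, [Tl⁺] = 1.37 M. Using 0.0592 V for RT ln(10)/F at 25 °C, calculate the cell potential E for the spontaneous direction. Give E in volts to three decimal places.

+1.265 V

Tl³⁺/Tl⁺ is the cathode (higher E°), H⁺/H₂ the anode: E°cell = +1.25 − (+0.00) = +1.25 V, n = 2.
Overall: Tl³⁺(aq) + H₂(g) → Tl⁺(aq) + 2 H⁺(aq)
Q = [Tl⁺]·[H⁺]^2 / ([Tl³⁺]·P(H₂)); log Q = -0.497.
E = E° − (0.0592/n) log Q = +1.25 − (0.0592/2)(-0.497) = +1.265 V.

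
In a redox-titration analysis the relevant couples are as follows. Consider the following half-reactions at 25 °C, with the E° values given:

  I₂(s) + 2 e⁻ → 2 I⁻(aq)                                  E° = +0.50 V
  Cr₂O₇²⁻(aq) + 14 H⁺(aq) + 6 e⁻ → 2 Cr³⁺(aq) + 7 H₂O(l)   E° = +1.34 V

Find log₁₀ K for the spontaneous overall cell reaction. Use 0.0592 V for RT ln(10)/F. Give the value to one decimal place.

85.1

Cathode: Cr₂O₇²⁻/Cr³⁺; anode: I₂/I⁻. E°cell = +0.84 V, n = 6.
log K = nE°cell / 0.0592 = (6)(+0.84) / 0.0592 = 85.1.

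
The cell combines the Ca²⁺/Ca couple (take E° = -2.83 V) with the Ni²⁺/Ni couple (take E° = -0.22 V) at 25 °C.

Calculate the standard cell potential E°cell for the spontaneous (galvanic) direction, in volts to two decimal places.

+2.61 V

The Ni²⁺/Ni couple has the higher reduction potential, so it is the cathode; Ca²⁺/Ca is oxidised at the anode.
E°cell = E°(cathode) − E°(anode) = (-0.22) − (-2.83) = +2.61 V.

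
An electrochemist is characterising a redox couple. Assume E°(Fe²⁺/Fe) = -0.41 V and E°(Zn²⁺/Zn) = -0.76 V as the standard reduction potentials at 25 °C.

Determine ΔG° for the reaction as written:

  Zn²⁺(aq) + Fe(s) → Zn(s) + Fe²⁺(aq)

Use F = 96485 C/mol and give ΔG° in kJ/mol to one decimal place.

+67.5 kJ/mol

As written, Zn²⁺/Zn is reduced (cathode) and Fe²⁺/Fe is oxidised (anode), so E°cell = (-0.76) − (-0.41) = -0.35 V.
Balancing electrons gives n = 2.
ΔG° = −nFE° = −(2)(96485)(-0.35) = 67,540 J = +67.5 kJ/mol.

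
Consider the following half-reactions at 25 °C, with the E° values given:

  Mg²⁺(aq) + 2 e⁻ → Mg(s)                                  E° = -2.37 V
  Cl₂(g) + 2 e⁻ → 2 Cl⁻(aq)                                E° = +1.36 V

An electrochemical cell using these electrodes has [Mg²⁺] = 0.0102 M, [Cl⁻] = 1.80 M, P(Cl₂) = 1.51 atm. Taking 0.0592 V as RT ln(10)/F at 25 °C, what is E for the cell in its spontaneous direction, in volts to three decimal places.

+3.779 V

Cl₂/Cl⁻ is the cathode (higher E°), Mg²⁺/Mg the anode: E°cell = +1.36 − (-2.37) = +3.73 V, n = 2.
Overall: Cl₂(g) + Mg(s) → 2 Cl⁻(aq) + Mg²⁺(aq)
Q = [Cl⁻]^2·[Mg²⁺] / (P(Cl₂)); log Q = -1.660.
E = E° − (0.0592/n) log Q = +3.73 − (0.0592/2)(-1.660) = +3.779 V.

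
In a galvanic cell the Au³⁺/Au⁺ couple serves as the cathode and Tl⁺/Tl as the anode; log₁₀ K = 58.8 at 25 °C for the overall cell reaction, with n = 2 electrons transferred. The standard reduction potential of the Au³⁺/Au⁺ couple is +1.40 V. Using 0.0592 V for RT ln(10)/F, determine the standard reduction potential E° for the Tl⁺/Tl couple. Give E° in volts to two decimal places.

-0.34 V

E°cell = (0.0592/n)·log K = (0.0592/2)(58.8) = +1.740 V.
Since Au³⁺/Au⁺ is the cathode and Tl⁺/Tl the anode, E°cell = E°(Au³⁺/Au⁺) − E°(Tl⁺/Tl).
So E°(Tl⁺/Tl) = E°(Au³⁺/Au⁺) − E°cell = (+1.40) − (+1.740) = -0.34 V.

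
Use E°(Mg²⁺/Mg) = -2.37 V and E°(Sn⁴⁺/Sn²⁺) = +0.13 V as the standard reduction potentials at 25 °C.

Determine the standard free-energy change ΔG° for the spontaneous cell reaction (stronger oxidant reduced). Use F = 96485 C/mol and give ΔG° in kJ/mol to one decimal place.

-482.4 kJ/mol

Sn⁴⁺/Sn²⁺ (E° = +0.13 V) is the cathode; Mg²⁺/Mg (E° = -2.37 V) is the anode, so E°cell = +2.50 V.
Balancing electrons gives n = 2 (lcm of 2 and 2).
ΔG° = −nFE° = −(2)(96485)(+2.50) = -482,425 J = -482.4 kJ/mol.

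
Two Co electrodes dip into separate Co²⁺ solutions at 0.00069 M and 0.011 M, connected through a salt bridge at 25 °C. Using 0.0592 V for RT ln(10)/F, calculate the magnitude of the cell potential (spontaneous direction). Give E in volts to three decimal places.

+0.036 V

For a concentration cell E°cell = 0. The 0.011 M side is the cathode (reduction is favoured where [Co²⁺] is higher).
With n = 2, E = −(0.0592/2) log([Co²⁺]ₐₙ/[Co²⁺]꜀ₐₜ) = −(0.0592/2) log(0.00069/0.011) = −(0.0592/2)(-1.203) = +0.036 V.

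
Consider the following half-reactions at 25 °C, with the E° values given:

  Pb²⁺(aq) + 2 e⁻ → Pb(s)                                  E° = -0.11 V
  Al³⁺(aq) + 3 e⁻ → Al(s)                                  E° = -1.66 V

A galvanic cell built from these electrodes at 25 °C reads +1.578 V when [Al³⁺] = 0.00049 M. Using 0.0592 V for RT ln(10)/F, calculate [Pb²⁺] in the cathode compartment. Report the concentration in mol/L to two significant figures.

Pb²⁺/Pb is the cathode, Al³⁺/Al the anode: E°cell = +1.55 V, n = 6.
Overall reaction: 3 Pb²⁺(aq) + 2 Al(s) → 3 Pb(s) + 2 Al³⁺(aq); Q = [Al³⁺]^2/[Pb²⁺]^3.
From E = E° − (0.0592/n) log Q: log Q = (E° − E)·n/0.0592 = (+1.55 − (+1.578))·6/0.0592 = -2.8378.
So 3·log[Pb²⁺] = 2·log(0.00049) − log Q = -6.6196 − (-2.8378) = -3.7818; log[Pb²⁺] = -3.7818 / 3 = -1.2606; [Pb²⁺] = 10^(-1.2606) ≈ 0.055 M.

0.055 M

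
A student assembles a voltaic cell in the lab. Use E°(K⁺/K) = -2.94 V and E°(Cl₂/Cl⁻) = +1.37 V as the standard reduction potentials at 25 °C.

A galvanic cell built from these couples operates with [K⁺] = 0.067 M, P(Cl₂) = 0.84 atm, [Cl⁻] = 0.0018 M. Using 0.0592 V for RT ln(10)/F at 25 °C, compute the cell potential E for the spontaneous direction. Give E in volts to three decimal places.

Cl₂/Cl⁻ is the cathode (higher E°), K⁺/K the anode: E°cell = +1.37 − (-2.94) = +4.31 V, n = 2.
Overall: Cl₂(g) + 2 K(s) → 2 Cl⁻(aq) + 2 K⁺(aq)
Q = [Cl⁻]^2·[K⁺]^2 / (P(Cl₂)); log Q = -7.762.
E = E° − (0.0592/n) log Q = +4.31 − (0.0592/2)(-7.762) = +4.540 V.

+4.540 V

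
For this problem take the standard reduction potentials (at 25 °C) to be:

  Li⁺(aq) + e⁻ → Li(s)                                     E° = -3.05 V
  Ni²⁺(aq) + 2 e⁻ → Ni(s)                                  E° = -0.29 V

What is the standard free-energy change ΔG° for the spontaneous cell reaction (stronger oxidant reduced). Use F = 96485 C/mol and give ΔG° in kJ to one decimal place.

Ni²⁺/Ni (E° = -0.29 V) is the cathode; Li⁺/Li (E° = -3.05 V) is the anode, so E°cell = +2.76 V.
Balancing electrons gives n = 2 (lcm of 2 and 1).
ΔG° = −nFE° = −(2)(96485)(+2.76) = -532,597 J = -532.6 kJ.

-532.6 kJ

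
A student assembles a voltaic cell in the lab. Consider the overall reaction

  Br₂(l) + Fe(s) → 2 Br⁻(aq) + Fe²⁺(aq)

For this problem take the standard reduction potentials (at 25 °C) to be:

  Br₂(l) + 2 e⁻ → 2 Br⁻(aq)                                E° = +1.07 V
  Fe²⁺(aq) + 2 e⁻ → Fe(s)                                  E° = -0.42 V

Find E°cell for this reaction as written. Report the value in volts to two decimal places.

+1.49 V

The Br₂/Br⁻ couple has the higher reduction potential, so it is the cathode; Fe²⁺/Fe is oxidised at the anode.
E°cell = E°(cathode) − E°(anode) = (+1.07) − (-0.42) = +1.49 V.
Since E°cell > 0, the reaction is spontaneous under standard conditions.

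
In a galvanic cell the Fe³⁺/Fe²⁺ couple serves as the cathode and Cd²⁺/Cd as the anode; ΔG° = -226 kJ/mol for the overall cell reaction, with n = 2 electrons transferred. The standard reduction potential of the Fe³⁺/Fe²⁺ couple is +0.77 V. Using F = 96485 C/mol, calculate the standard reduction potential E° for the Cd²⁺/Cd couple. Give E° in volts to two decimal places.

E°cell = −ΔG°/(nF) = −(-226×10³)/((2)(96485)) = +1.171 V.
Since Fe³⁺/Fe²⁺ is the cathode and Cd²⁺/Cd the anode, E°cell = E°(Fe³⁺/Fe²⁺) − E°(Cd²⁺/Cd).
So E°(Cd²⁺/Cd) = E°(Fe³⁺/Fe²⁺) − E°cell = (+0.77) − (+1.171) = -0.40 V.

-0.40 V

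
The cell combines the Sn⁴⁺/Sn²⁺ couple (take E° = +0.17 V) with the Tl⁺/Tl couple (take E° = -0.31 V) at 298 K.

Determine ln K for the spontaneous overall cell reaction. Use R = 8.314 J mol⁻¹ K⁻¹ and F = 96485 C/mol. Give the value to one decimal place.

37.4

Cathode: Sn⁴⁺/Sn²⁺; anode: Tl⁺/Tl. E°cell = (+0.17) − (-0.31) = +0.48 V, with n = 2.
ΔG° = −nFE° = −RT ln K, so ln K = nFE°/(RT) = (2)(96485)(+0.48) / ((8.314)(298)) = 37.386.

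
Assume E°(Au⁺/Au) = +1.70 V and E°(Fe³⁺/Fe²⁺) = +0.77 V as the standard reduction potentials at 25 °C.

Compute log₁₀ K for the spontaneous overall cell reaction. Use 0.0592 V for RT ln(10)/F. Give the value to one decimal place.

15.7

Cathode: Au⁺/Au; anode: Fe³⁺/Fe²⁺. E°cell = +0.93 V, n = 1.
log K = nE°cell / 0.0592 = (1)(+0.93) / 0.0592 = 15.7.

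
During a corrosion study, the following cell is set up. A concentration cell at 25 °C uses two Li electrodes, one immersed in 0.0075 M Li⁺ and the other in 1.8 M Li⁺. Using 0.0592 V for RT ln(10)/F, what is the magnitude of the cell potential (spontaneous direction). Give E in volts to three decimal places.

For a concentration cell E°cell = 0. The 1.8 M side is the cathode (reduction is favoured where [Li⁺] is higher).
With n = 1, E = −(0.0592/1) log([Li⁺]ₐₙ/[Li⁺]꜀ₐₜ) = −(0.0592/1) log(0.0075/1.8) = −(0.0592/1)(-2.380) = +0.141 V.

+0.141 V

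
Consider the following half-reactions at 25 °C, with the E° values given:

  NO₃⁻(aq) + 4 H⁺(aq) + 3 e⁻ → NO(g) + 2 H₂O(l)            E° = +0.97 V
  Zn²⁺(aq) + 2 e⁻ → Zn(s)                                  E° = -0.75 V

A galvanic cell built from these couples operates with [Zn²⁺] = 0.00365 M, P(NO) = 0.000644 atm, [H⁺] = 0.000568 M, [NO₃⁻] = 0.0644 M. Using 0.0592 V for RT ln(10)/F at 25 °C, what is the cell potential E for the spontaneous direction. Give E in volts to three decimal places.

NO₃⁻/NO is the cathode (higher E°), Zn²⁺/Zn the anode: E°cell = +0.97 − (-0.75) = +1.72 V, n = 6.
Overall: 2 NO₃⁻(aq) + 8 H⁺(aq) + 3 Zn(s) → 2 NO(g) + 4 H₂O(l) + 3 Zn²⁺(aq)
Q = P(NO)^2·[Zn²⁺]^3 / ([NO₃⁻]^2·[H⁺]^8); log Q = 14.652.
E = E° − (0.0592/n) log Q = +1.72 − (0.0592/6)(14.652) = +1.575 V.

+1.575 V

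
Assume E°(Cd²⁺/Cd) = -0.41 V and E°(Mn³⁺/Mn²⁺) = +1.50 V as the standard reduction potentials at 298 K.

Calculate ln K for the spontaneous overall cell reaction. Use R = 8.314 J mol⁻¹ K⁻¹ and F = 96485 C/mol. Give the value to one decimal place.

148.8

Cathode: Mn³⁺/Mn²⁺; anode: Cd²⁺/Cd. E°cell = (+1.50) − (-0.41) = +1.91 V, with n = 2.
ΔG° = −nFE° = −RT ln K, so ln K = nFE°/(RT) = (2)(96485)(+1.91) / ((8.314)(298)) = 148.764.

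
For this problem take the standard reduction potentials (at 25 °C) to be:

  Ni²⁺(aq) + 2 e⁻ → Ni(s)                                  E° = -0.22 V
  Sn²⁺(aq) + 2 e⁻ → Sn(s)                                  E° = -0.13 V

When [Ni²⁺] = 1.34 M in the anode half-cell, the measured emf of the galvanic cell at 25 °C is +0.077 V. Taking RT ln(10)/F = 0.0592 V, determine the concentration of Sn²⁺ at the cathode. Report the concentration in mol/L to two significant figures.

Sn²⁺/Sn is the cathode, Ni²⁺/Ni the anode: E°cell = +0.09 V, n = 2.
Overall reaction: Sn²⁺(aq) + Ni(s) → Sn(s) + Ni²⁺(aq); Q = [Ni²⁺]^1/[Sn²⁺]^1.
From E = E° − (0.0592/n) log Q: log Q = (E° − E)·n/0.0592 = (+0.09 − (+0.077))·2/0.0592 = 0.4392.
So 1·log[Sn²⁺] = 1·log(1.34) − log Q = 0.1271 − (0.4392) = -0.3121; [Sn²⁺] = 10^(-0.3121) ≈ 0.49 M.

0.49 M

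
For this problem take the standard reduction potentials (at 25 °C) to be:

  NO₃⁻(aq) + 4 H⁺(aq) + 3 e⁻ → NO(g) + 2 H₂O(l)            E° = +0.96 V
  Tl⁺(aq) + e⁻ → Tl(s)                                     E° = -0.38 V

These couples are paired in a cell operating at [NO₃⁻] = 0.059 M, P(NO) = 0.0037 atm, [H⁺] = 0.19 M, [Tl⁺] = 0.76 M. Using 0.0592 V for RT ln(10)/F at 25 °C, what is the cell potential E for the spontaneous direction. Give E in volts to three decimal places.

NO₃⁻/NO is the cathode (higher E°), Tl⁺/Tl the anode: E°cell = +0.96 − (-0.38) = +1.34 V, n = 3.
Overall: NO₃⁻(aq) + 4 H⁺(aq) + 3 Tl(s) → NO(g) + 2 H₂O(l) + 3 Tl⁺(aq)
Q = P(NO)·[Tl⁺]^3 / ([NO₃⁻]·[H⁺]^4); log Q = 1.325.
E = E° − (0.0592/n) log Q = +1.34 − (0.0592/3)(1.325) = +1.314 V.

+1.314 V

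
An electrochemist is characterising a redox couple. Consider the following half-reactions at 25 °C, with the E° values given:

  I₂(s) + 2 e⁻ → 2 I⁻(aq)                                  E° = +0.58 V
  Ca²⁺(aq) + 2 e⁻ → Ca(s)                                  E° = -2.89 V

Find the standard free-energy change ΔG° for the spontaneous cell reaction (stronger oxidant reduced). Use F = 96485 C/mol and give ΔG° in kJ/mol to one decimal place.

-669.6 kJ/mol

I₂/I⁻ (E° = +0.58 V) is the cathode; Ca²⁺/Ca (E° = -2.89 V) is the anode, so E°cell = +3.47 V.
Balancing electrons gives n = 2 (lcm of 2 and 2).
ΔG° = −nFE° = −(2)(96485)(+3.47) = -669,606 J = -669.6 kJ/mol.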